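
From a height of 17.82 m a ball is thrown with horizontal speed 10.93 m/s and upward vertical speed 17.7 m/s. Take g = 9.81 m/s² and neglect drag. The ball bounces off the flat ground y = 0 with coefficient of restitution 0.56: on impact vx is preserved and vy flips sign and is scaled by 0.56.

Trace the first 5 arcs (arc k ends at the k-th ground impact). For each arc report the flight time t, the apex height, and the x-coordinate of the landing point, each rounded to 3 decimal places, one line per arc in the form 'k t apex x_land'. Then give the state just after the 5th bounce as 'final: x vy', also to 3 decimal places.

1 4.429 33.788 48.408
2 2.940 10.596 80.537
3 1.646 3.323 98.529
4 0.922 1.042 108.605
5 0.516 0.327 114.247
final: 114.247 1.418

Arc 1: start y=17.820, vy=17.700 → t=4.429, apex=33.788, x_land=48.408, impact vy=-25.747
  bounce: vy ← 0.56·25.747 = 14.418
Arc 2: start y=0.000, vy=14.418 → t=2.940, apex=10.596, x_land=80.537, impact vy=-14.418
  bounce: vy ← 0.56·14.418 = 8.074
Arc 3: start y=0.000, vy=8.074 → t=1.646, apex=3.323, x_land=98.529, impact vy=-8.074
  bounce: vy ← 0.56·8.074 = 4.522
Arc 4: start y=0.000, vy=4.522 → t=0.922, apex=1.042, x_land=108.605, impact vy=-4.522
  bounce: vy ← 0.56·4.522 = 2.532
Arc 5: start y=0.000, vy=2.532 → t=0.516, apex=0.327, x_land=114.247, impact vy=-2.532
  bounce: vy ← 0.56·2.532 = 1.418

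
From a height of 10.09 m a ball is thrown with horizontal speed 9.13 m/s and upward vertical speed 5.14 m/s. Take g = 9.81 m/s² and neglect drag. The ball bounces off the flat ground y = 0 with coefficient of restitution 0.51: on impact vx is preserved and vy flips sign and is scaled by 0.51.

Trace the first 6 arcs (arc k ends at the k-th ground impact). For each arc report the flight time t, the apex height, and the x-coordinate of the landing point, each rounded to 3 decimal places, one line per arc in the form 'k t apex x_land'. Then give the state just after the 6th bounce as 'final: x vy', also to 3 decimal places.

Arc 1: start y=10.090, vy=5.140 → t=2.051, apex=11.437, x_land=18.725, impact vy=-14.979
  bounce: vy ← 0.51·14.979 = 7.640
Arc 2: start y=0.000, vy=7.640 → t=1.558, apex=2.975, x_land=32.945, impact vy=-7.640
  bounce: vy ← 0.51·7.640 = 3.896
Arc 3: start y=0.000, vy=3.896 → t=0.794, apex=0.774, x_land=40.197, impact vy=-3.896
  bounce: vy ← 0.51·3.896 = 1.987
Arc 4: start y=0.000, vy=1.987 → t=0.405, apex=0.201, x_land=43.896, impact vy=-1.987
  bounce: vy ← 0.51·1.987 = 1.013
Arc 5: start y=0.000, vy=1.013 → t=0.207, apex=0.052, x_land=45.782, impact vy=-1.013
  bounce: vy ← 0.51·1.013 = 0.517
Arc 6: start y=0.000, vy=0.517 → t=0.105, apex=0.014, x_land=46.744, impact vy=-0.517
  bounce: vy ← 0.51·0.517 = 0.264

1 2.051 11.437 18.725
2 1.558 2.975 32.945
3 0.794 0.774 40.197
4 0.405 0.201 43.896
5 0.207 0.052 45.782
6 0.105 0.014 46.744
final: 46.744 0.264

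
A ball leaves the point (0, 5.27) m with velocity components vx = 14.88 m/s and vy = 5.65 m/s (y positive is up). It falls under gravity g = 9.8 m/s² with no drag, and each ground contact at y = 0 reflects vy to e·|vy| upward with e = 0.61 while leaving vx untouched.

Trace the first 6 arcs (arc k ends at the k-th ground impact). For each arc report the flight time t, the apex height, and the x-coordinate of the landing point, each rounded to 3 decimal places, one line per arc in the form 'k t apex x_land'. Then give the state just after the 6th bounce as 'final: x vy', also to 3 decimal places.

Arc 1: start y=5.270, vy=5.650 → t=1.763, apex=6.899, x_land=26.235, impact vy=-11.628
  bounce: vy ← 0.61·11.628 = 7.093
Arc 2: start y=0.000, vy=7.093 → t=1.448, apex=2.567, x_land=47.775, impact vy=-7.093
  bounce: vy ← 0.61·7.093 = 4.327
Arc 3: start y=0.000, vy=4.327 → t=0.883, apex=0.955, x_land=60.914, impact vy=-4.327
  bounce: vy ← 0.61·4.327 = 2.639
Arc 4: start y=0.000, vy=2.639 → t=0.539, apex=0.355, x_land=68.929, impact vy=-2.639
  bounce: vy ← 0.61·2.639 = 1.610
Arc 5: start y=0.000, vy=1.610 → t=0.329, apex=0.132, x_land=73.819, impact vy=-1.610
  bounce: vy ← 0.61·1.610 = 0.982
Arc 6: start y=0.000, vy=0.982 → t=0.200, apex=0.049, x_land=76.801, impact vy=-0.982
  bounce: vy ← 0.61·0.982 = 0.599

1 1.763 6.899 26.235
2 1.448 2.567 47.775
3 0.883 0.955 60.914
4 0.539 0.355 68.929
5 0.329 0.132 73.819
6 0.200 0.049 76.801
final: 76.801 0.599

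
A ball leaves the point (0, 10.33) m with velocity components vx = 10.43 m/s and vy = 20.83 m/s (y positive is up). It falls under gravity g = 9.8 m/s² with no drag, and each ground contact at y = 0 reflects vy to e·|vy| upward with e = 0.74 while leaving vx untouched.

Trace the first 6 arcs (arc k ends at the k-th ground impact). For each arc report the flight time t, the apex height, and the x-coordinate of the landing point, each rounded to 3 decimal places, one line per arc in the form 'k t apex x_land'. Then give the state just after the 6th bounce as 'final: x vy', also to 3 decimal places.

Arc 1: start y=10.330, vy=20.830 → t=4.700, apex=32.467, x_land=49.017, impact vy=-25.226
  bounce: vy ← 0.74·25.226 = 18.667
Arc 2: start y=0.000, vy=18.667 → t=3.810, apex=17.779, x_land=88.752, impact vy=-18.667
  bounce: vy ← 0.74·18.667 = 13.814
Arc 3: start y=0.000, vy=13.814 → t=2.819, apex=9.736, x_land=118.155, impact vy=-13.814
  bounce: vy ← 0.74·13.814 = 10.222
Arc 4: start y=0.000, vy=10.222 → t=2.086, apex=5.331, x_land=139.914, impact vy=-10.222
  bounce: vy ← 0.74·10.222 = 7.564
Arc 5: start y=0.000, vy=7.564 → t=1.544, apex=2.919, x_land=156.016, impact vy=-7.564
  bounce: vy ← 0.74·7.564 = 5.598
Arc 6: start y=0.000, vy=5.598 → t=1.142, apex=1.599, x_land=167.931, impact vy=-5.598
  bounce: vy ← 0.74·5.598 = 4.142

1 4.700 32.467 49.017
2 3.810 17.779 88.752
3 2.819 9.736 118.155
4 2.086 5.331 139.914
5 1.544 2.919 156.016
6 1.142 1.599 167.931
final: 167.931 4.142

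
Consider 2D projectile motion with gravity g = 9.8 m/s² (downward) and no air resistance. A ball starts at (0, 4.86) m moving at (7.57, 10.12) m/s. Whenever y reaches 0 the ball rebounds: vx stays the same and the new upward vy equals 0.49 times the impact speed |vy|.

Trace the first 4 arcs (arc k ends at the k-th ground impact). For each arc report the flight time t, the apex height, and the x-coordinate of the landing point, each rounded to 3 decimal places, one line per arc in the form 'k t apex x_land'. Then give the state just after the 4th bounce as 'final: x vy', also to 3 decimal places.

Arc 1: start y=4.860, vy=10.120 → t=2.467, apex=10.085, x_land=18.677, impact vy=-14.060
  bounce: vy ← 0.49·14.060 = 6.889
Arc 2: start y=0.000, vy=6.889 → t=1.406, apex=2.421, x_land=29.321, impact vy=-6.889
  bounce: vy ← 0.49·6.889 = 3.376
Arc 3: start y=0.000, vy=3.376 → t=0.689, apex=0.581, x_land=34.536, impact vy=-3.376
  bounce: vy ← 0.49·3.376 = 1.654
Arc 4: start y=0.000, vy=1.654 → t=0.338, apex=0.140, x_land=37.091, impact vy=-1.654
  bounce: vy ← 0.49·1.654 = 0.811

1 2.467 10.085 18.677
2 1.406 2.421 29.321
3 0.689 0.581 34.536
4 0.338 0.140 37.091
final: 37.091 0.811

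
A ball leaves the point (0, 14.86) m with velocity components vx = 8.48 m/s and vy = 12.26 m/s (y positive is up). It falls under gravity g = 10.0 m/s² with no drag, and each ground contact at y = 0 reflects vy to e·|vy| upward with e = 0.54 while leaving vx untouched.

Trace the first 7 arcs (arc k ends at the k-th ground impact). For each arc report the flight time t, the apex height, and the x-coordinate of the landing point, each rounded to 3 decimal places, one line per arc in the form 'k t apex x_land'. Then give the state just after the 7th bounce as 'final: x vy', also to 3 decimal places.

1 3.341 22.375 28.335
2 2.285 6.525 47.709
3 1.234 1.903 58.171
4 0.666 0.555 63.821
5 0.360 0.162 66.872
6 0.194 0.047 68.519
7 0.105 0.014 69.409
final: 69.409 0.283

Arc 1: start y=14.860, vy=12.260 → t=3.341, apex=22.375, x_land=28.335, impact vy=-21.154
  bounce: vy ← 0.54·21.154 = 11.423
Arc 2: start y=0.000, vy=11.423 → t=2.285, apex=6.525, x_land=47.709, impact vy=-11.423
  bounce: vy ← 0.54·11.423 = 6.169
Arc 3: start y=0.000, vy=6.169 → t=1.234, apex=1.903, x_land=58.171, impact vy=-6.169
  bounce: vy ← 0.54·6.169 = 3.331
Arc 4: start y=0.000, vy=3.331 → t=0.666, apex=0.555, x_land=63.821, impact vy=-3.331
  bounce: vy ← 0.54·3.331 = 1.799
Arc 5: start y=0.000, vy=1.799 → t=0.360, apex=0.162, x_land=66.872, impact vy=-1.799
  bounce: vy ← 0.54·1.799 = 0.971
Arc 6: start y=0.000, vy=0.971 → t=0.194, apex=0.047, x_land=68.519, impact vy=-0.971
  bounce: vy ← 0.54·0.971 = 0.525
Arc 7: start y=0.000, vy=0.525 → t=0.105, apex=0.014, x_land=69.409, impact vy=-0.525
  bounce: vy ← 0.54·0.525 = 0.283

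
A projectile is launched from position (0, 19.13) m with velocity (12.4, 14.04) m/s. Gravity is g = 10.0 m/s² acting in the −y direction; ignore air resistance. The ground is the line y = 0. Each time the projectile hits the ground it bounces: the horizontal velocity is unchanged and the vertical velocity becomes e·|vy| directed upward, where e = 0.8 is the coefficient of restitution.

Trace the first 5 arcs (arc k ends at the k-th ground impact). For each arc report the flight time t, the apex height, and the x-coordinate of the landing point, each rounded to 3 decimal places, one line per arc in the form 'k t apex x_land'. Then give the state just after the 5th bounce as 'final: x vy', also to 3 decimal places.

1 3.812 28.986 47.266
2 3.852 18.551 95.035
3 3.082 11.873 133.251
4 2.466 7.599 163.823
5 1.972 4.863 188.281
final: 188.281 7.890

Arc 1: start y=19.130, vy=14.040 → t=3.812, apex=28.986, x_land=47.266, impact vy=-24.077
  bounce: vy ← 0.8·24.077 = 19.262
Arc 2: start y=0.000, vy=19.262 → t=3.852, apex=18.551, x_land=95.035, impact vy=-19.262
  bounce: vy ← 0.8·19.262 = 15.410
Arc 3: start y=0.000, vy=15.410 → t=3.082, apex=11.873, x_land=133.251, impact vy=-15.410
  bounce: vy ← 0.8·15.410 = 12.328
Arc 4: start y=0.000, vy=12.328 → t=2.466, apex=7.599, x_land=163.823, impact vy=-12.328
  bounce: vy ← 0.8·12.328 = 9.862
Arc 5: start y=0.000, vy=9.862 → t=1.972, apex=4.863, x_land=188.281, impact vy=-9.862
  bounce: vy ← 0.8·9.862 = 7.890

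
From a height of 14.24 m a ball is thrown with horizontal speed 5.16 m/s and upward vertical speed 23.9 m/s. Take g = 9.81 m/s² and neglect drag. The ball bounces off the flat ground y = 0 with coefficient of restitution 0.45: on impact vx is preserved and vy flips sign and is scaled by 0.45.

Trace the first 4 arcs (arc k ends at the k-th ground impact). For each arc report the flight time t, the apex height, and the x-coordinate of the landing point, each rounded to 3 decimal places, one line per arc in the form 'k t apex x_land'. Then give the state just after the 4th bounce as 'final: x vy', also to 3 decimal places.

1 5.409 43.354 27.912
2 2.676 8.779 41.718
3 1.204 1.778 47.931
4 0.542 0.360 50.727
final: 50.727 1.196

Arc 1: start y=14.240, vy=23.900 → t=5.409, apex=43.354, x_land=27.912, impact vy=-29.165
  bounce: vy ← 0.45·29.165 = 13.124
Arc 2: start y=0.000, vy=13.124 → t=2.676, apex=8.779, x_land=41.718, impact vy=-13.124
  bounce: vy ← 0.45·13.124 = 5.906
Arc 3: start y=0.000, vy=5.906 → t=1.204, apex=1.778, x_land=47.931, impact vy=-5.906
  bounce: vy ← 0.45·5.906 = 2.658
Arc 4: start y=0.000, vy=2.658 → t=0.542, apex=0.360, x_land=50.727, impact vy=-2.658
  bounce: vy ← 0.45·2.658 = 1.196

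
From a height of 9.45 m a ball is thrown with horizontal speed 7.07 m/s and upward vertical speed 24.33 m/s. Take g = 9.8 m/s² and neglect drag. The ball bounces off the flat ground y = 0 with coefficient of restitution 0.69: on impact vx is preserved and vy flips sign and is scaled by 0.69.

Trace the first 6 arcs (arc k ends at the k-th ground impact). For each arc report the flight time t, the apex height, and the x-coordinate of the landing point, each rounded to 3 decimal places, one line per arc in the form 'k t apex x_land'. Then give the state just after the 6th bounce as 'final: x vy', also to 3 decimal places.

1 5.327 39.651 37.664
2 3.926 18.878 65.418
3 2.709 8.988 84.569
4 1.869 4.279 97.783
5 1.290 2.037 106.900
6 0.890 0.970 113.191
final: 113.191 3.009

Arc 1: start y=9.450, vy=24.330 → t=5.327, apex=39.651, x_land=37.664, impact vy=-27.878
  bounce: vy ← 0.69·27.878 = 19.236
Arc 2: start y=0.000, vy=19.236 → t=3.926, apex=18.878, x_land=65.418, impact vy=-19.236
  bounce: vy ← 0.69·19.236 = 13.273
Arc 3: start y=0.000, vy=13.273 → t=2.709, apex=8.988, x_land=84.569, impact vy=-13.273
  bounce: vy ← 0.69·13.273 = 9.158
Arc 4: start y=0.000, vy=9.158 → t=1.869, apex=4.279, x_land=97.783, impact vy=-9.158
  bounce: vy ← 0.69·9.158 = 6.319
Arc 5: start y=0.000, vy=6.319 → t=1.290, apex=2.037, x_land=106.900, impact vy=-6.319
  bounce: vy ← 0.69·6.319 = 4.360
Arc 6: start y=0.000, vy=4.360 → t=0.890, apex=0.970, x_land=113.191, impact vy=-4.360
  bounce: vy ← 0.69·4.360 = 3.009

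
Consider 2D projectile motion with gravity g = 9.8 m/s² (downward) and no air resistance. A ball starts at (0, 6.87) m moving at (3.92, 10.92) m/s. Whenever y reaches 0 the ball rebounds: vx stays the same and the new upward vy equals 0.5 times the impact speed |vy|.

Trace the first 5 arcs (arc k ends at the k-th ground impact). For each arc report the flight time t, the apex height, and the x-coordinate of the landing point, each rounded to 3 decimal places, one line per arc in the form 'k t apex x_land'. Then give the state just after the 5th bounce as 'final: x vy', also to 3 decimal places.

1 2.740 12.954 10.742
2 1.626 3.238 17.115
3 0.813 0.810 20.302
4 0.406 0.202 21.896
5 0.203 0.051 22.692
final: 22.692 0.498

Arc 1: start y=6.870, vy=10.920 → t=2.740, apex=12.954, x_land=10.742, impact vy=-15.934
  bounce: vy ← 0.5·15.934 = 7.967
Arc 2: start y=0.000, vy=7.967 → t=1.626, apex=3.238, x_land=17.115, impact vy=-7.967
  bounce: vy ← 0.5·7.967 = 3.984
Arc 3: start y=0.000, vy=3.984 → t=0.813, apex=0.810, x_land=20.302, impact vy=-3.984
  bounce: vy ← 0.5·3.984 = 1.992
Arc 4: start y=0.000, vy=1.992 → t=0.406, apex=0.202, x_land=21.896, impact vy=-1.992
  bounce: vy ← 0.5·1.992 = 0.996
Arc 5: start y=0.000, vy=0.996 → t=0.203, apex=0.051, x_land=22.692, impact vy=-0.996
  bounce: vy ← 0.5·0.996 = 0.498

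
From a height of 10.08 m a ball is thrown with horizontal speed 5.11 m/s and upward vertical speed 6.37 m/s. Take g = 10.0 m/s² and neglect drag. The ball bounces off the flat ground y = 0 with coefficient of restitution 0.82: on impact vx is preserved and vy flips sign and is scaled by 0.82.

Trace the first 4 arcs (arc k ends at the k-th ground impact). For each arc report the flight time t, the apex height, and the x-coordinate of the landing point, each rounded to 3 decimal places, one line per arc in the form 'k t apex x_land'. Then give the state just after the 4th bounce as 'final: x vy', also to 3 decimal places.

1 2.193 12.109 11.207
2 2.552 8.142 24.249
3 2.093 5.475 34.943
4 1.716 3.681 43.712
final: 43.712 7.036

Arc 1: start y=10.080, vy=6.370 → t=2.193, apex=12.109, x_land=11.207, impact vy=-15.562
  bounce: vy ← 0.82·15.562 = 12.761
Arc 2: start y=0.000, vy=12.761 → t=2.552, apex=8.142, x_land=24.249, impact vy=-12.761
  bounce: vy ← 0.82·12.761 = 10.464
Arc 3: start y=0.000, vy=10.464 → t=2.093, apex=5.475, x_land=34.943, impact vy=-10.464
  bounce: vy ← 0.82·10.464 = 8.580
Arc 4: start y=0.000, vy=8.580 → t=1.716, apex=3.681, x_land=43.712, impact vy=-8.580
  bounce: vy ← 0.82·8.580 = 7.036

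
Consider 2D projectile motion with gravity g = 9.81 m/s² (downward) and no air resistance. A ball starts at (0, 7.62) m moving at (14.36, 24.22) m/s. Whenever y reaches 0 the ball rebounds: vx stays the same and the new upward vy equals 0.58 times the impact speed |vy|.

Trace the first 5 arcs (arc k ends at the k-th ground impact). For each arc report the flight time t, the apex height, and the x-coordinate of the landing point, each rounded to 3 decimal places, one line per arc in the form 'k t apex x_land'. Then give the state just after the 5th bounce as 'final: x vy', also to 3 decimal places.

Arc 1: start y=7.620, vy=24.220 → t=5.235, apex=37.518, x_land=75.169, impact vy=-27.131
  bounce: vy ← 0.58·27.131 = 15.736
Arc 2: start y=0.000, vy=15.736 → t=3.208, apex=12.621, x_land=121.239, impact vy=-15.736
  bounce: vy ← 0.58·15.736 = 9.127
Arc 3: start y=0.000, vy=9.127 → t=1.861, apex=4.246, x_land=147.959, impact vy=-9.127
  bounce: vy ← 0.58·9.127 = 5.294
Arc 4: start y=0.000, vy=5.294 → t=1.079, apex=1.428, x_land=163.457, impact vy=-5.294
  bounce: vy ← 0.58·5.294 = 3.070
Arc 5: start y=0.000, vy=3.070 → t=0.626, apex=0.480, x_land=172.446, impact vy=-3.070
  bounce: vy ← 0.58·3.070 = 1.781

1 5.235 37.518 75.169
2 3.208 12.621 121.239
3 1.861 4.246 147.959
4 1.079 1.428 163.457
5 0.626 0.480 172.446
final: 172.446 1.781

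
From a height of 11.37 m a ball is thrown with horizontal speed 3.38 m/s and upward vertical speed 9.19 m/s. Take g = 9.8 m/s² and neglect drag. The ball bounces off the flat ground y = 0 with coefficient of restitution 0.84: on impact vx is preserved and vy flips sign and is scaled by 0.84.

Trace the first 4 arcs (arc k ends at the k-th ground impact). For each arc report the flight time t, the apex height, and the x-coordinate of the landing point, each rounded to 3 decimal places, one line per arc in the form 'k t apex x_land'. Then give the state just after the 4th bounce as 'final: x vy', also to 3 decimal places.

1 2.727 15.679 9.216
2 3.005 11.063 19.373
3 2.524 7.806 27.906
4 2.120 5.508 35.073
final: 35.073 8.728

Arc 1: start y=11.370, vy=9.190 → t=2.727, apex=15.679, x_land=9.216, impact vy=-17.530
  bounce: vy ← 0.84·17.530 = 14.725
Arc 2: start y=0.000, vy=14.725 → t=3.005, apex=11.063, x_land=19.373, impact vy=-14.725
  bounce: vy ← 0.84·14.725 = 12.369
Arc 3: start y=0.000, vy=12.369 → t=2.524, apex=7.806, x_land=27.906, impact vy=-12.369
  bounce: vy ← 0.84·12.369 = 10.390
Arc 4: start y=0.000, vy=10.390 → t=2.120, apex=5.508, x_land=35.073, impact vy=-10.390
  bounce: vy ← 0.84·10.390 = 8.728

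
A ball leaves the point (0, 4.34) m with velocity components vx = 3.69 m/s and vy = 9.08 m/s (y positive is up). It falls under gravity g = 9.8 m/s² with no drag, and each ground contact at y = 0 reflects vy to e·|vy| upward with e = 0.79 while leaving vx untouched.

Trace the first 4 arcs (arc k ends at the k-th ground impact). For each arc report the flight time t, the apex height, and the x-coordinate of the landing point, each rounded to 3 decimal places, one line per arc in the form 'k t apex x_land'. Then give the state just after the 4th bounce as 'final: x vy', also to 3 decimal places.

1 2.247 8.546 8.292
2 2.087 5.334 15.992
3 1.648 3.329 22.075
4 1.302 2.078 26.880
final: 26.880 5.041

Arc 1: start y=4.340, vy=9.080 → t=2.247, apex=8.546, x_land=8.292, impact vy=-12.943
  bounce: vy ← 0.79·12.943 = 10.225
Arc 2: start y=0.000, vy=10.225 → t=2.087, apex=5.334, x_land=15.992, impact vy=-10.225
  bounce: vy ← 0.79·10.225 = 8.077
Arc 3: start y=0.000, vy=8.077 → t=1.648, apex=3.329, x_land=22.075, impact vy=-8.077
  bounce: vy ← 0.79·8.077 = 6.381
Arc 4: start y=0.000, vy=6.381 → t=1.302, apex=2.078, x_land=26.880, impact vy=-6.381
  bounce: vy ← 0.79·6.381 = 5.041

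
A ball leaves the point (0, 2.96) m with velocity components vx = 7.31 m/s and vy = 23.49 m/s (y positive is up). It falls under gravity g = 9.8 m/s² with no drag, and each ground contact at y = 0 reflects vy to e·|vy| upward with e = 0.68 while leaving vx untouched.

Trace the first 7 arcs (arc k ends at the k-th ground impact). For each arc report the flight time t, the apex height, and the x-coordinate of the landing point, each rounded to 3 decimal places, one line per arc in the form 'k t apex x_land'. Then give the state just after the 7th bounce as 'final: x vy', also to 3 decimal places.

1 4.917 31.112 35.941
2 3.427 14.386 60.992
3 2.330 6.652 78.027
4 1.585 3.076 89.610
5 1.078 1.422 97.487
6 0.733 0.658 102.843
7 0.498 0.304 106.486
final: 106.486 1.660

Arc 1: start y=2.960, vy=23.490 → t=4.917, apex=31.112, x_land=35.941, impact vy=-24.694
  bounce: vy ← 0.68·24.694 = 16.792
Arc 2: start y=0.000, vy=16.792 → t=3.427, apex=14.386, x_land=60.992, impact vy=-16.792
  bounce: vy ← 0.68·16.792 = 11.419
Arc 3: start y=0.000, vy=11.419 → t=2.330, apex=6.652, x_land=78.027, impact vy=-11.419
  bounce: vy ← 0.68·11.419 = 7.765
Arc 4: start y=0.000, vy=7.765 → t=1.585, apex=3.076, x_land=89.610, impact vy=-7.765
  bounce: vy ← 0.68·7.765 = 5.280
Arc 5: start y=0.000, vy=5.280 → t=1.078, apex=1.422, x_land=97.487, impact vy=-5.280
  bounce: vy ← 0.68·5.280 = 3.590
Arc 6: start y=0.000, vy=3.590 → t=0.733, apex=0.658, x_land=102.843, impact vy=-3.590
  bounce: vy ← 0.68·3.590 = 2.441
Arc 7: start y=0.000, vy=2.441 → t=0.498, apex=0.304, x_land=106.486, impact vy=-2.441
  bounce: vy ← 0.68·2.441 = 1.660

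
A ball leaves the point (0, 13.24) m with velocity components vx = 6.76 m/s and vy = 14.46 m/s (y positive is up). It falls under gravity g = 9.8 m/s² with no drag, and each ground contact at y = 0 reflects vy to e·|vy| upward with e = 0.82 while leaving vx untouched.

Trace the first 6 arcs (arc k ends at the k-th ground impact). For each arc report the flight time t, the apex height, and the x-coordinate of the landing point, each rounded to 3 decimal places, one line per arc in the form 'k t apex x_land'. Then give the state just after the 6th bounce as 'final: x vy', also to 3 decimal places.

Arc 1: start y=13.240, vy=14.460 → t=3.684, apex=23.908, x_land=24.907, impact vy=-21.647
  bounce: vy ← 0.82·21.647 = 17.751
Arc 2: start y=0.000, vy=17.751 → t=3.623, apex=16.076, x_land=49.395, impact vy=-17.751
  bounce: vy ← 0.82·17.751 = 14.555
Arc 3: start y=0.000, vy=14.555 → t=2.971, apex=10.809, x_land=69.476, impact vy=-14.555
  bounce: vy ← 0.82·14.555 = 11.936
Arc 4: start y=0.000, vy=11.936 → t=2.436, apex=7.268, x_land=85.942, impact vy=-11.936
  bounce: vy ← 0.82·11.936 = 9.787
Arc 5: start y=0.000, vy=9.787 → t=1.997, apex=4.887, x_land=99.444, impact vy=-9.787
  bounce: vy ← 0.82·9.787 = 8.025
Arc 6: start y=0.000, vy=8.025 → t=1.638, apex=3.286, x_land=110.516, impact vy=-8.025
  bounce: vy ← 0.82·8.025 = 6.581

1 3.684 23.908 24.907
2 3.623 16.076 49.395
3 2.971 10.809 69.476
4 2.436 7.268 85.942
5 1.997 4.887 99.444
6 1.638 3.286 110.516
final: 110.516 6.581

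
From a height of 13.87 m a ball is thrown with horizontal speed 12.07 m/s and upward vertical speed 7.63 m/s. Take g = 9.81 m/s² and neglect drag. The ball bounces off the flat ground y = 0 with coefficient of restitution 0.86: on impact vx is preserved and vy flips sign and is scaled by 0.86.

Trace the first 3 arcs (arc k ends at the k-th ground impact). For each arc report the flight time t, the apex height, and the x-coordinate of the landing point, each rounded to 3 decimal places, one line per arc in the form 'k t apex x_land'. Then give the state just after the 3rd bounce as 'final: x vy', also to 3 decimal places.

1 2.631 16.837 31.750
2 3.187 12.453 70.214
3 2.741 9.210 103.293
final: 103.293 11.561

Arc 1: start y=13.870, vy=7.630 → t=2.631, apex=16.837, x_land=31.750, impact vy=-18.175
  bounce: vy ← 0.86·18.175 = 15.631
Arc 2: start y=0.000, vy=15.631 → t=3.187, apex=12.453, x_land=70.214, impact vy=-15.631
  bounce: vy ← 0.86·15.631 = 13.443
Arc 3: start y=0.000, vy=13.443 → t=2.741, apex=9.210, x_land=103.293, impact vy=-13.443
  bounce: vy ← 0.86·13.443 = 11.561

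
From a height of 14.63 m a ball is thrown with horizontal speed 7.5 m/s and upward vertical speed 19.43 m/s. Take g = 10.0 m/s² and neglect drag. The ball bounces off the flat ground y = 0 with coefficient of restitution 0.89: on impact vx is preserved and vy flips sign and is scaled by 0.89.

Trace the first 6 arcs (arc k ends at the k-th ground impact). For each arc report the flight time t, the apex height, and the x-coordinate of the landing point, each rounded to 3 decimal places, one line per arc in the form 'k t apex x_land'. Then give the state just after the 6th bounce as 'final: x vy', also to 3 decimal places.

Arc 1: start y=14.630, vy=19.430 → t=4.532, apex=33.506, x_land=33.988, impact vy=-25.887
  bounce: vy ← 0.89·25.887 = 23.039
Arc 2: start y=0.000, vy=23.039 → t=4.608, apex=26.540, x_land=68.546, impact vy=-23.039
  bounce: vy ← 0.89·23.039 = 20.505
Arc 3: start y=0.000, vy=20.505 → t=4.101, apex=21.023, x_land=99.304, impact vy=-20.505
  bounce: vy ← 0.89·20.505 = 18.249
Arc 4: start y=0.000, vy=18.249 → t=3.650, apex=16.652, x_land=126.678, impact vy=-18.249
  bounce: vy ← 0.89·18.249 = 16.242
Arc 5: start y=0.000, vy=16.242 → t=3.248, apex=13.190, x_land=151.041, impact vy=-16.242
  bounce: vy ← 0.89·16.242 = 14.455
Arc 6: start y=0.000, vy=14.455 → t=2.891, apex=10.448, x_land=172.724, impact vy=-14.455
  bounce: vy ← 0.89·14.455 = 12.865

1 4.532 33.506 33.988
2 4.608 26.540 68.546
3 4.101 21.023 99.304
4 3.650 16.652 126.678
5 3.248 13.190 151.041
6 2.891 10.448 172.724
final: 172.724 12.865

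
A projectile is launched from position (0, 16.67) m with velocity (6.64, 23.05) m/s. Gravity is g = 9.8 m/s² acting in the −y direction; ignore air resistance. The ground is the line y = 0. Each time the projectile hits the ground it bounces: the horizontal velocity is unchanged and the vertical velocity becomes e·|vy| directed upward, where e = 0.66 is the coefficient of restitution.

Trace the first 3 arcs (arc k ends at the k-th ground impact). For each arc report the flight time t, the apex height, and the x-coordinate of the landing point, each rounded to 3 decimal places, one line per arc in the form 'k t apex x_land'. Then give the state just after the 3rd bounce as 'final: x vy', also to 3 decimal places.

1 5.341 43.777 35.465
2 3.945 19.069 61.663
3 2.604 8.307 78.953
final: 78.953 8.421

Arc 1: start y=16.670, vy=23.050 → t=5.341, apex=43.777, x_land=35.465, impact vy=-29.292
  bounce: vy ← 0.66·29.292 = 19.333
Arc 2: start y=0.000, vy=19.333 → t=3.945, apex=19.069, x_land=61.663, impact vy=-19.333
  bounce: vy ← 0.66·19.333 = 12.760
Arc 3: start y=0.000, vy=12.760 → t=2.604, apex=8.307, x_land=78.953, impact vy=-12.760
  bounce: vy ← 0.66·12.760 = 8.421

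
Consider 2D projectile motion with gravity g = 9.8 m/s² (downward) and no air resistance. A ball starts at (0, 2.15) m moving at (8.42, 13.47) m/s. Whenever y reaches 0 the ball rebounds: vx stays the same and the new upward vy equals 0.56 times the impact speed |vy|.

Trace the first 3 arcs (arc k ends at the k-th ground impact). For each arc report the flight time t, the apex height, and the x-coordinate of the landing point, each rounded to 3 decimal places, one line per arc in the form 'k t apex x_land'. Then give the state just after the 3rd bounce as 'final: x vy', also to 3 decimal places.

Arc 1: start y=2.150, vy=13.470 → t=2.900, apex=11.407, x_land=24.420, impact vy=-14.953
  bounce: vy ← 0.56·14.953 = 8.373
Arc 2: start y=0.000, vy=8.373 → t=1.709, apex=3.577, x_land=38.809, impact vy=-8.373
  bounce: vy ← 0.56·8.373 = 4.689
Arc 3: start y=0.000, vy=4.689 → t=0.957, apex=1.122, x_land=46.867, impact vy=-4.689
  bounce: vy ← 0.56·4.689 = 2.626

1 2.900 11.407 24.420
2 1.709 3.577 38.809
3 0.957 1.122 46.867
final: 46.867 2.626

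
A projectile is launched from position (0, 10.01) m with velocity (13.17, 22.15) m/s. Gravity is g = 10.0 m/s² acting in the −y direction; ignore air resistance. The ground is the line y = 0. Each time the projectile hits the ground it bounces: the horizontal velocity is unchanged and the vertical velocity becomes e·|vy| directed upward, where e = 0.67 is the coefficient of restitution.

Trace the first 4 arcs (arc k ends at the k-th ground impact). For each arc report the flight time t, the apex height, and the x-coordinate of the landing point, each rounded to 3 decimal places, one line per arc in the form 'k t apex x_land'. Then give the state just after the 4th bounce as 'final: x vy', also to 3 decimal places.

Arc 1: start y=10.010, vy=22.150 → t=4.843, apex=34.541, x_land=63.787, impact vy=-26.284
  bounce: vy ← 0.67·26.284 = 17.610
Arc 2: start y=0.000, vy=17.610 → t=3.522, apex=15.506, x_land=110.172, impact vy=-17.610
  bounce: vy ← 0.67·17.610 = 11.799
Arc 3: start y=0.000, vy=11.799 → t=2.360, apex=6.960, x_land=141.249, impact vy=-11.799
  bounce: vy ← 0.67·11.799 = 7.905
Arc 4: start y=0.000, vy=7.905 → t=1.581, apex=3.125, x_land=162.071, impact vy=-7.905
  bounce: vy ← 0.67·7.905 = 5.296

1 4.843 34.541 63.787
2 3.522 15.506 110.172
3 2.360 6.960 141.249
4 1.581 3.125 162.071
final: 162.071 5.296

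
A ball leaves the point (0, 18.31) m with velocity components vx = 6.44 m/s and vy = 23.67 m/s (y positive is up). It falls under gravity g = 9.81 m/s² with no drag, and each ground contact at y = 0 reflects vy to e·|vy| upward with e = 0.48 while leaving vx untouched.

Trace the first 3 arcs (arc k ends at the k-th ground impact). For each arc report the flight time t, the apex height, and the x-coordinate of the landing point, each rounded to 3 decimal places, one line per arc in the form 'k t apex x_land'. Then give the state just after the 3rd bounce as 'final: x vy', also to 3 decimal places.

Arc 1: start y=18.310, vy=23.670 → t=5.504, apex=46.866, x_land=35.445, impact vy=-30.323
  bounce: vy ← 0.48·30.323 = 14.555
Arc 2: start y=0.000, vy=14.555 → t=2.967, apex=10.798, x_land=54.555, impact vy=-14.555
  bounce: vy ← 0.48·14.555 = 6.987
Arc 3: start y=0.000, vy=6.987 → t=1.424, apex=2.488, x_land=63.728, impact vy=-6.987
  bounce: vy ← 0.48·6.987 = 3.354

1 5.504 46.866 35.445
2 2.967 10.798 54.555
3 1.424 2.488 63.728
final: 63.728 3.354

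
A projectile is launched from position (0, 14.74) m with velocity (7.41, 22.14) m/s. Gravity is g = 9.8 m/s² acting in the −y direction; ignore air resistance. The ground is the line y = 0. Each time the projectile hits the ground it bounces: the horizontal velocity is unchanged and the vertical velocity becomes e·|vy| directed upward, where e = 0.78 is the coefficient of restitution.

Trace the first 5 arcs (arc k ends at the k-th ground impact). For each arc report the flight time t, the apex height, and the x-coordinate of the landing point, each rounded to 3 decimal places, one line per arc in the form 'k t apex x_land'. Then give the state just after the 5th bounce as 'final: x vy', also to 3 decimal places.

Arc 1: start y=14.740, vy=22.140 → t=5.107, apex=39.749, x_land=37.845, impact vy=-27.912
  bounce: vy ← 0.78·27.912 = 21.771
Arc 2: start y=0.000, vy=21.771 → t=4.443, apex=24.183, x_land=70.769, impact vy=-21.771
  bounce: vy ← 0.78·21.771 = 16.982
Arc 3: start y=0.000, vy=16.982 → t=3.466, apex=14.713, x_land=96.450, impact vy=-16.982
  bounce: vy ← 0.78·16.982 = 13.246
Arc 4: start y=0.000, vy=13.246 → t=2.703, apex=8.951, x_land=116.480, impact vy=-13.246
  bounce: vy ← 0.78·13.246 = 10.332
Arc 5: start y=0.000, vy=10.332 → t=2.109, apex=5.446, x_land=132.104, impact vy=-10.332
  bounce: vy ← 0.78·10.332 = 8.059

1 5.107 39.749 37.845
2 4.443 24.183 70.769
3 3.466 14.713 96.450
4 2.703 8.951 116.480
5 2.109 5.446 132.104
final: 132.104 8.059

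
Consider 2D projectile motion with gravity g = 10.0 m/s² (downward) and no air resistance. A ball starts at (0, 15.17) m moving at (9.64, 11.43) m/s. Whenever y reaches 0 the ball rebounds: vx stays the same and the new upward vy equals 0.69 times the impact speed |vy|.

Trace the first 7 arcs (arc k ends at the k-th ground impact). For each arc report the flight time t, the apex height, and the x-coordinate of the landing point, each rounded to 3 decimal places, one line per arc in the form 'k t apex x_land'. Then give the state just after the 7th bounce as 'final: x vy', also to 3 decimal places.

1 3.226 21.702 31.102
2 2.875 10.332 58.818
3 1.984 4.919 77.942
4 1.369 2.342 91.137
5 0.944 1.115 100.242
6 0.652 0.531 106.524
7 0.450 0.253 110.859
final: 110.859 1.551

Arc 1: start y=15.170, vy=11.430 → t=3.226, apex=21.702, x_land=31.102, impact vy=-20.834
  bounce: vy ← 0.69·20.834 = 14.375
Arc 2: start y=0.000, vy=14.375 → t=2.875, apex=10.332, x_land=58.818, impact vy=-14.375
  bounce: vy ← 0.69·14.375 = 9.919
Arc 3: start y=0.000, vy=9.919 → t=1.984, apex=4.919, x_land=77.942, impact vy=-9.919
  bounce: vy ← 0.69·9.919 = 6.844
Arc 4: start y=0.000, vy=6.844 → t=1.369, apex=2.342, x_land=91.137, impact vy=-6.844
  bounce: vy ← 0.69·6.844 = 4.722
Arc 5: start y=0.000, vy=4.722 → t=0.944, apex=1.115, x_land=100.242, impact vy=-4.722
  bounce: vy ← 0.69·4.722 = 3.258
Arc 6: start y=0.000, vy=3.258 → t=0.652, apex=0.531, x_land=106.524, impact vy=-3.258
  bounce: vy ← 0.69·3.258 = 2.248
Arc 7: start y=0.000, vy=2.248 → t=0.450, apex=0.253, x_land=110.859, impact vy=-2.248
  bounce: vy ← 0.69·2.248 = 1.551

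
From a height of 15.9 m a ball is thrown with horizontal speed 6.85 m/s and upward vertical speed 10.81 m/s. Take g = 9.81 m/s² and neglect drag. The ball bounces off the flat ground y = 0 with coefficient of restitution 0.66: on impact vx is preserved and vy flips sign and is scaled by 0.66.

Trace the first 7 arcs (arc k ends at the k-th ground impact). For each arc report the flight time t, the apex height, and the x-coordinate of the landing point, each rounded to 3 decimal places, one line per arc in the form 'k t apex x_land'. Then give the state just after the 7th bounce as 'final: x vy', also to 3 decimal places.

1 3.213 21.856 22.008
2 2.786 9.520 41.095
3 1.839 4.147 53.692
4 1.214 1.806 62.006
5 0.801 0.787 67.493
6 0.529 0.343 71.115
7 0.349 0.149 73.505
final: 73.505 1.130

Arc 1: start y=15.900, vy=10.810 → t=3.213, apex=21.856, x_land=22.008, impact vy=-20.708
  bounce: vy ← 0.66·20.708 = 13.667
Arc 2: start y=0.000, vy=13.667 → t=2.786, apex=9.520, x_land=41.095, impact vy=-13.667
  bounce: vy ← 0.66·13.667 = 9.020
Arc 3: start y=0.000, vy=9.020 → t=1.839, apex=4.147, x_land=53.692, impact vy=-9.020
  bounce: vy ← 0.66·9.020 = 5.953
Arc 4: start y=0.000, vy=5.953 → t=1.214, apex=1.806, x_land=62.006, impact vy=-5.953
  bounce: vy ← 0.66·5.953 = 3.929
Arc 5: start y=0.000, vy=3.929 → t=0.801, apex=0.787, x_land=67.493, impact vy=-3.929
  bounce: vy ← 0.66·3.929 = 2.593
Arc 6: start y=0.000, vy=2.593 → t=0.529, apex=0.343, x_land=71.115, impact vy=-2.593
  bounce: vy ← 0.66·2.593 = 1.712
Arc 7: start y=0.000, vy=1.712 → t=0.349, apex=0.149, x_land=73.505, impact vy=-1.712
  bounce: vy ← 0.66·1.712 = 1.130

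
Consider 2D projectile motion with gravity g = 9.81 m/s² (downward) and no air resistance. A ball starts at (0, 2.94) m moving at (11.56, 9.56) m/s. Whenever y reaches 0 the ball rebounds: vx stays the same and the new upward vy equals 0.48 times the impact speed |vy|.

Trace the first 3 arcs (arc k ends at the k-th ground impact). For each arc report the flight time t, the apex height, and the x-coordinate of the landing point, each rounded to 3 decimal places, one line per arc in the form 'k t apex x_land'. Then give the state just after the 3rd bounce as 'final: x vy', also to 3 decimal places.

Arc 1: start y=2.940, vy=9.560 → t=2.219, apex=7.598, x_land=25.653, impact vy=-12.210
  bounce: vy ← 0.48·12.210 = 5.861
Arc 2: start y=0.000, vy=5.861 → t=1.195, apex=1.751, x_land=39.465, impact vy=-5.861
  bounce: vy ← 0.48·5.861 = 2.813
Arc 3: start y=0.000, vy=2.813 → t=0.574, apex=0.403, x_land=46.095, impact vy=-2.813
  bounce: vy ← 0.48·2.813 = 1.350

1 2.219 7.598 25.653
2 1.195 1.751 39.465
3 0.574 0.403 46.095
final: 46.095 1.350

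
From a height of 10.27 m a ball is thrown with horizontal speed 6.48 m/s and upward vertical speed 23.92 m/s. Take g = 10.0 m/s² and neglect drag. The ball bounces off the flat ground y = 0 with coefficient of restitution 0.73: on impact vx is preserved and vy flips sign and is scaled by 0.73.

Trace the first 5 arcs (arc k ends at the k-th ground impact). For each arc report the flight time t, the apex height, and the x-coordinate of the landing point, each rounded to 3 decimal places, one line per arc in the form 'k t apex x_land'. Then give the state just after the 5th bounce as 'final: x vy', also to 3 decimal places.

Arc 1: start y=10.270, vy=23.920 → t=5.180, apex=38.878, x_land=33.570, impact vy=-27.885
  bounce: vy ← 0.73·27.885 = 20.356
Arc 2: start y=0.000, vy=20.356 → t=4.071, apex=20.718, x_land=59.951, impact vy=-20.356
  bounce: vy ← 0.73·20.356 = 14.860
Arc 3: start y=0.000, vy=14.860 → t=2.972, apex=11.041, x_land=79.209, impact vy=-14.860
  bounce: vy ← 0.73·14.860 = 10.848
Arc 4: start y=0.000, vy=10.848 → t=2.170, apex=5.884, x_land=93.268, impact vy=-10.848
  bounce: vy ← 0.73·10.848 = 7.919
Arc 5: start y=0.000, vy=7.919 → t=1.584, apex=3.135, x_land=103.531, impact vy=-7.919
  bounce: vy ← 0.73·7.919 = 5.781

1 5.180 38.878 33.570
2 4.071 20.718 59.951
3 2.972 11.041 79.209
4 2.170 5.884 93.268
5 1.584 3.135 103.531
final: 103.531 5.781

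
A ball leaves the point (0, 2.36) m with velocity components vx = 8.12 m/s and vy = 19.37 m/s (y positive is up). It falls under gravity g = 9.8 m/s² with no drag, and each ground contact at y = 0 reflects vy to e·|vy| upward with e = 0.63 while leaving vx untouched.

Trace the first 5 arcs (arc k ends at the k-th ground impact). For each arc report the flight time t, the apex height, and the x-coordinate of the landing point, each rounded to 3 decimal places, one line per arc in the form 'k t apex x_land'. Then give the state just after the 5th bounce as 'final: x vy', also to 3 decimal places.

Arc 1: start y=2.360, vy=19.370 → t=4.071, apex=21.503, x_land=33.059, impact vy=-20.529
  bounce: vy ← 0.63·20.529 = 12.933
Arc 2: start y=0.000, vy=12.933 → t=2.639, apex=8.534, x_land=54.492, impact vy=-12.933
  bounce: vy ← 0.63·12.933 = 8.148
Arc 3: start y=0.000, vy=8.148 → t=1.663, apex=3.387, x_land=67.995, impact vy=-8.148
  bounce: vy ← 0.63·8.148 = 5.133
Arc 4: start y=0.000, vy=5.133 → t=1.048, apex=1.344, x_land=76.501, impact vy=-5.133
  bounce: vy ← 0.63·5.133 = 3.234
Arc 5: start y=0.000, vy=3.234 → t=0.660, apex=0.534, x_land=81.860, impact vy=-3.234
  bounce: vy ← 0.63·3.234 = 2.037

1 4.071 21.503 33.059
2 2.639 8.534 54.492
3 1.663 3.387 67.995
4 1.048 1.344 76.501
5 0.660 0.534 81.860
final: 81.860 2.037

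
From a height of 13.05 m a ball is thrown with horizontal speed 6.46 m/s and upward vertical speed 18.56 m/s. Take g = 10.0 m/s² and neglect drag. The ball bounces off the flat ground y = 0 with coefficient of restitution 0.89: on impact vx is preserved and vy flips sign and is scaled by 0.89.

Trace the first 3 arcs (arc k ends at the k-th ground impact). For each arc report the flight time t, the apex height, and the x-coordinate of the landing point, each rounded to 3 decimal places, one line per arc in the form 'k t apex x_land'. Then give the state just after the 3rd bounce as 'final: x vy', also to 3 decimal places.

Arc 1: start y=13.050, vy=18.560 → t=4.317, apex=30.274, x_land=27.885, impact vy=-24.606
  bounce: vy ← 0.89·24.606 = 21.900
Arc 2: start y=0.000, vy=21.900 → t=4.380, apex=23.980, x_land=56.180, impact vy=-21.900
  bounce: vy ← 0.89·21.900 = 19.491
Arc 3: start y=0.000, vy=19.491 → t=3.898, apex=18.994, x_land=81.362, impact vy=-19.491
  bounce: vy ← 0.89·19.491 = 17.347

1 4.317 30.274 27.885
2 4.380 23.980 56.180
3 3.898 18.994 81.362
final: 81.362 17.347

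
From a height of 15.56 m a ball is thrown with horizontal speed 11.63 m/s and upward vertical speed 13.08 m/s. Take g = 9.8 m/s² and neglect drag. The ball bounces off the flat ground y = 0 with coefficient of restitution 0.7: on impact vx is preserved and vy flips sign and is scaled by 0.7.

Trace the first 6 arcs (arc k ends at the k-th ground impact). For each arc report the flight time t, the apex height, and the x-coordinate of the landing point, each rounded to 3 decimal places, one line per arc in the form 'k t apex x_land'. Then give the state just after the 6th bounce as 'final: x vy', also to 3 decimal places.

Arc 1: start y=15.560, vy=13.080 → t=3.561, apex=24.289, x_land=41.416, impact vy=-21.819
  bounce: vy ← 0.7·21.819 = 15.273
Arc 2: start y=0.000, vy=15.273 → t=3.117, apex=11.902, x_land=77.666, impact vy=-15.273
  bounce: vy ← 0.7·15.273 = 10.691
Arc 3: start y=0.000, vy=10.691 → t=2.182, apex=5.832, x_land=103.041, impact vy=-10.691
  bounce: vy ← 0.7·10.691 = 7.484
Arc 4: start y=0.000, vy=7.484 → t=1.527, apex=2.858, x_land=120.804, impact vy=-7.484
  bounce: vy ← 0.7·7.484 = 5.239
Arc 5: start y=0.000, vy=5.239 → t=1.069, apex=1.400, x_land=133.238, impact vy=-5.239
  bounce: vy ← 0.7·5.239 = 3.667
Arc 6: start y=0.000, vy=3.667 → t=0.748, apex=0.686, x_land=141.942, impact vy=-3.667
  bounce: vy ← 0.7·3.667 = 2.567

1 3.561 24.289 41.416
2 3.117 11.902 77.666
3 2.182 5.832 103.041
4 1.527 2.858 120.804
5 1.069 1.400 133.238
6 0.748 0.686 141.942
final: 141.942 2.567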